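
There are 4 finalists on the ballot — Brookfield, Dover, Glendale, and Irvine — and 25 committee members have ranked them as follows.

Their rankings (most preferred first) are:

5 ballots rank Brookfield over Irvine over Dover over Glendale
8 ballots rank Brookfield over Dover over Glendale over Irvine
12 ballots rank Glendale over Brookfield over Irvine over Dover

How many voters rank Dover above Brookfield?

0

Ballots ranking Dover above Brookfield: 0.
Ballots ranking Brookfield above Dover: 5+8+12 = 25.
So 0 of 25 voters prefer Dover to Brookfield.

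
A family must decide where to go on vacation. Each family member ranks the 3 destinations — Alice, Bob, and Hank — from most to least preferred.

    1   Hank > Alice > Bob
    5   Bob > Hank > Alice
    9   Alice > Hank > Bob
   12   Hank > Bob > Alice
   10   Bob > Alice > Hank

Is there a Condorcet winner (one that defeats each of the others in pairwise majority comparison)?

No

Head-to-head results (37 voters total):
Alice vs Bob: Bob wins 27–10.
Alice vs Hank: Alice wins 19–18.
Bob vs Hank: Hank wins 22–15.
No candidate beats all others: Alice beats Hank beats Bob beats Alice, a majority cycle.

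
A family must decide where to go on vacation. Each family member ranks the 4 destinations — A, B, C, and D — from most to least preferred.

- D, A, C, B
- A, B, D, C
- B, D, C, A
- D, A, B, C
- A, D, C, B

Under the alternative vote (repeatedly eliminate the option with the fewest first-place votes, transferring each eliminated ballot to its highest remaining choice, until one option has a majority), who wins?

Round 1: A 2, D 2, B 1, C 0. C has the fewest and is eliminated.
Round 2: A 2, D 2, B 1. B has the fewest and is eliminated.
Round 3: D 3, A 2. D has a majority.

D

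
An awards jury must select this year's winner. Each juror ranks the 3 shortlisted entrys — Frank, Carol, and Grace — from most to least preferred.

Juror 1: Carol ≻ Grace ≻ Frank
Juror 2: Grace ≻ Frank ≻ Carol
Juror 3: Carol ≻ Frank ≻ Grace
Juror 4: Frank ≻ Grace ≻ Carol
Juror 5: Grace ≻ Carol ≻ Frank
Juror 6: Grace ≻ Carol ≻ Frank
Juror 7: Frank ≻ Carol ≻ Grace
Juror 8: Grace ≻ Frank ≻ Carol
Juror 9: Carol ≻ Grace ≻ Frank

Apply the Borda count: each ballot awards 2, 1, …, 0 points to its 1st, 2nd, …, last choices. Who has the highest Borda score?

Borda scores:
  Frank: 0 + 1 + 1 + 2 + 0 + 0 + 2 + 1 + 0 = 7
  Carol: 2 + 0 + 2 + 0 + 1 + 1 + 1 + 0 + 2 = 9
  Grace: 1 + 2 + 0 + 1 + 2 + 2 + 0 + 2 + 1 = 11
Grace has the highest total.

Grace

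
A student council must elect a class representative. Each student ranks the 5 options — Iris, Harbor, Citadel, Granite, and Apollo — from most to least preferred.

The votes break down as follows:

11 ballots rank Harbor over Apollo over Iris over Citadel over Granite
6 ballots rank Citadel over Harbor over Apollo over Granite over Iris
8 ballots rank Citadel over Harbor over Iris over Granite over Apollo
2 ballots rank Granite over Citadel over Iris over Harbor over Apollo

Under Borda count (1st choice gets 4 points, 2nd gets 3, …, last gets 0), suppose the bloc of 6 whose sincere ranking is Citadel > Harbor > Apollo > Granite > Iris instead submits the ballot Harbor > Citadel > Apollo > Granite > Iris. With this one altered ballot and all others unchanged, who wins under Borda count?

Harbor

Borda totals with the altered ballot: Iris 42, Harbor 94, Citadel 67, Granite 22, Apollo 45.
The winner is unchanged: still Harbor.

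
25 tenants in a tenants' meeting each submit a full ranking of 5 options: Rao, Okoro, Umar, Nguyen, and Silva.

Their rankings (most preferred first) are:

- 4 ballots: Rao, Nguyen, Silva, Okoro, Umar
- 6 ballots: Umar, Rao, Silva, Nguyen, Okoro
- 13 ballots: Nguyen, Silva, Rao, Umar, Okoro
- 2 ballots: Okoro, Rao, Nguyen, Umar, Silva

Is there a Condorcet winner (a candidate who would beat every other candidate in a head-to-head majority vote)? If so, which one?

Head-to-head results (25 voters total):
Rao vs Okoro: Rao wins 23–2.
Rao vs Umar: Rao wins 19–6.
Rao vs Nguyen: Nguyen wins 13–12.
Rao vs Silva: Silva wins 13–12.
Okoro vs Umar: Umar wins 19–6.
Okoro vs Nguyen: Nguyen wins 23–2.
Okoro vs Silva: Silva wins 23–2.
Umar vs Nguyen: Nguyen wins 19–6.
Umar vs Silva: Silva wins 17–8.
Nguyen vs Silva: Nguyen wins 19–6.
Nguyen beats each rival — Rao (13–12), Okoro (23–2), Umar (19–6), Silva (19–6) — so Nguyen is the Condorcet winner.

Nguyen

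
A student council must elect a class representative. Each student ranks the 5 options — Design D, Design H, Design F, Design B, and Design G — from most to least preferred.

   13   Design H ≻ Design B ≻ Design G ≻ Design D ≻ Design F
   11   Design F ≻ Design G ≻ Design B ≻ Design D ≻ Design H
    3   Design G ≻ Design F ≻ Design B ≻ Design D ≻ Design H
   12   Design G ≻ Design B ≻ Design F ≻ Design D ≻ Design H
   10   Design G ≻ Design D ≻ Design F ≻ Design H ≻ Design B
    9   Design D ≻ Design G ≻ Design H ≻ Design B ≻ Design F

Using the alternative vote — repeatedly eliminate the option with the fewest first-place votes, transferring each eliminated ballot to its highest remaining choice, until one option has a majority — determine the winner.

Design G

Round 1: Design G 25, Design H 13, Design F 11, Design D 9, Design B 0. Design B has the fewest and is eliminated.
Round 2: Design G 25, Design H 13, Design F 11, Design D 9. Design D has the fewest and is eliminated.
Round 3: Design G 34, Design H 13, Design F 11. Design G has a majority.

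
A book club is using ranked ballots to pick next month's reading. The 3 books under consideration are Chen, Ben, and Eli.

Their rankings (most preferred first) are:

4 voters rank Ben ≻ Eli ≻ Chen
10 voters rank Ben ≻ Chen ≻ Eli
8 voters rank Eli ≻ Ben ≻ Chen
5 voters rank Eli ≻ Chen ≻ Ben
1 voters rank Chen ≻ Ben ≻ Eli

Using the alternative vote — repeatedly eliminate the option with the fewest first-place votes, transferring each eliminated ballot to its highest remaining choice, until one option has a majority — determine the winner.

Round 1: Ben 14, Eli 13, Chen 1. Chen has the fewest and is eliminated.
Round 2: Ben 15, Eli 13. Ben has a majority.

Ben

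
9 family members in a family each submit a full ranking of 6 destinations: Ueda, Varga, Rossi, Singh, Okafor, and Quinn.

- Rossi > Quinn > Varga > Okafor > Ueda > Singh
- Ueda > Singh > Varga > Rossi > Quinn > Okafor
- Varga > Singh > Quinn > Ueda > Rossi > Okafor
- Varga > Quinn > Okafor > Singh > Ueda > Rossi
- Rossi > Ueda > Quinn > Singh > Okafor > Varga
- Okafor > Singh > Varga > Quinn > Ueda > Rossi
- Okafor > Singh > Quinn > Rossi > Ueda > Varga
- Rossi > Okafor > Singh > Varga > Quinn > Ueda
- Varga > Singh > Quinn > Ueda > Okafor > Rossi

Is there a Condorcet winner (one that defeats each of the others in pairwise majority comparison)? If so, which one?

Head-to-head results (9 voters total):
Ueda vs Varga: Varga wins 6–3.
Ueda vs Rossi: Ueda wins 5–4.
Ueda vs Singh: Singh wins 6–3.
Ueda vs Okafor: Okafor wins 5–4.
Ueda vs Quinn: Quinn wins 7–2.
Varga vs Rossi: Varga wins 5–4.
Varga vs Singh: Singh wins 5–4.
Varga vs Okafor: Varga wins 5–4.
Varga vs Quinn: Varga wins 6–3.
Rossi vs Singh: Singh wins 6–3.
Rossi vs Okafor: Rossi wins 5–4.
Rossi vs Quinn: Quinn wins 5–4.
Singh vs Okafor: Okafor wins 5–4.
Singh vs Quinn: Singh wins 6–3.
Okafor vs Quinn: Quinn wins 6–3.
No candidate beats all others: Ueda beats Rossi beats Okafor beats Ueda, a majority cycle.

None — there is no Condorcet winner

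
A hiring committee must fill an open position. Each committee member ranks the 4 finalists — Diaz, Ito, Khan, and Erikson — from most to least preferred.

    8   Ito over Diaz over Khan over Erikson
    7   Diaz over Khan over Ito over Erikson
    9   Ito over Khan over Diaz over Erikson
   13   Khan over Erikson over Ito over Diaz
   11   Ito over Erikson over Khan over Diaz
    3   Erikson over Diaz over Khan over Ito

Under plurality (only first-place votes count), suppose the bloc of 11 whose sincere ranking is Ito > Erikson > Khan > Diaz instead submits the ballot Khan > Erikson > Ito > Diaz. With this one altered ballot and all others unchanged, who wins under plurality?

Khan

First-place totals with the altered ballot: Diaz 7, Ito 17, Khan 24, Erikson 3.
The switch changes the winner from Ito to Khan.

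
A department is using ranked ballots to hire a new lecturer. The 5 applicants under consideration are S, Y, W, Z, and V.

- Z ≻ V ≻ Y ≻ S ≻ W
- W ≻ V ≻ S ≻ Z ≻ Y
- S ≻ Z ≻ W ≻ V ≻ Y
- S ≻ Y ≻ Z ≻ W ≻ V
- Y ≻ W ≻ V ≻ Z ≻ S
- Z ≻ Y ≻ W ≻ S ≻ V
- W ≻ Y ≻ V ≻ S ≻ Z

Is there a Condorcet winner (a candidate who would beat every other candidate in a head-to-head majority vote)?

No

Head-to-head results (7 voters total):
S vs Y: Y wins 4–3.
S vs W: W wins 4–3.
S vs Z: S wins 4–3.
S vs V: V wins 4–3.
Y vs W: Y wins 4–3.
Y vs Z: Z wins 4–3.
Y vs V: Y wins 4–3.
W vs Z: Z wins 4–3.
W vs V: W wins 6–1.
Z vs V: Z wins 4–3.
No candidate beats all others: S beats Z beats Y beats S, a majority cycle.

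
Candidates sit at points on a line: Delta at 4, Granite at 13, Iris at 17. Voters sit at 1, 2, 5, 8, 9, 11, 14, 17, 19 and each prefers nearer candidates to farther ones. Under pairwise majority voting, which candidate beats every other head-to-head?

With single-peaked preferences on a line, the Condorcet winner is the candidate closest to the median voter.
The median voter (position 9) is closest to Granite at 13.
Check: Granite vs Iris — voters closer to Granite: 7 of 9.

Granite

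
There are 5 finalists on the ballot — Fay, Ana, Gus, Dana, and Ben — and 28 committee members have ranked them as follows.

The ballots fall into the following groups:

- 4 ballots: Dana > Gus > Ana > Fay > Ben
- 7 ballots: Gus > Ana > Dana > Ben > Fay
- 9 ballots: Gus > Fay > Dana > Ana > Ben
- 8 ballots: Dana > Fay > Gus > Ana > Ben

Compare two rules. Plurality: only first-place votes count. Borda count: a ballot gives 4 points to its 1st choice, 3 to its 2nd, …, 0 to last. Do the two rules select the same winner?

Yes

Plurality first-place counts: Fay 0, Ana 0, Gus 16, Dana 12, Ben 0 → Gus.
Borda totals: Fay 55, Ana 46, Gus 92, Dana 80, Ben 7 → Gus.
The two rules agree on Gus.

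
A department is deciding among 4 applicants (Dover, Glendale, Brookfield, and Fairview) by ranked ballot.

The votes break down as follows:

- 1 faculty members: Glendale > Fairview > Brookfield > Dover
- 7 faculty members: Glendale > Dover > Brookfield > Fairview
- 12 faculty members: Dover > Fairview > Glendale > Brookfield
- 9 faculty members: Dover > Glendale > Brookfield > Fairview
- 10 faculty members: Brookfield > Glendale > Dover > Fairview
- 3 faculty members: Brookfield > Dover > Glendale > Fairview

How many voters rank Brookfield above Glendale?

13

Ballots ranking Brookfield above Glendale: 10+3 = 13.
Ballots ranking Glendale above Brookfield: 1+7+12+9 = 29.
So 13 of 42 voters prefer Brookfield to Glendale.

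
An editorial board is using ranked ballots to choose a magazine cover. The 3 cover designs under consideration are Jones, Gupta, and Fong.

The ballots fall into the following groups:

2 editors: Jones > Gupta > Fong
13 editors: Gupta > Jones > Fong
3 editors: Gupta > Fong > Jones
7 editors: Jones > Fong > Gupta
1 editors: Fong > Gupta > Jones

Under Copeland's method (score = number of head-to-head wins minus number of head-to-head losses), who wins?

Pairwise results:
  Jones vs Gupta: Gupta wins 17–9.
  Jones vs Fong: Jones wins 22–4.
  Gupta vs Fong: Gupta wins 18–8.
Copeland scores (wins − losses):
  Jones: 1 − 1 = 0
  Gupta: 2 − 0 = 2
  Fong: 0 − 2 = -2
Gupta has the best Copeland score.

Gupta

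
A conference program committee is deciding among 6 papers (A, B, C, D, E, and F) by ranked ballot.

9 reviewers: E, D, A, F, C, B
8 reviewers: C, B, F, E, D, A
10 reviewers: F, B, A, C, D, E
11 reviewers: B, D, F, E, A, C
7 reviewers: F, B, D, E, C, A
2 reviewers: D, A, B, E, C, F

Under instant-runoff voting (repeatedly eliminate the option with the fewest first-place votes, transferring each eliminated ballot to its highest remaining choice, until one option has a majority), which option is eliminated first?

Round 1: F 17, B 11, E 9, C 8, D 2, A 0. A has the fewest and is eliminated.
Round 2: F 17, B 11, E 9, C 8, D 2. D has the fewest and is eliminated.
Round 3: F 17, B 13, E 9, C 8. C has the fewest and is eliminated.
Round 4: B 21, F 17, E 9. E has the fewest and is eliminated.
Round 5: F 26, B 21. F has a majority.

A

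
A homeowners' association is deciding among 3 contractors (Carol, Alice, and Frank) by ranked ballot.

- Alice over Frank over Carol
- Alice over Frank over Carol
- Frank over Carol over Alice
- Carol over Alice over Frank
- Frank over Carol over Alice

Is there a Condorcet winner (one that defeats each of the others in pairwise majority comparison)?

No

Head-to-head results (5 voters total):
Carol vs Alice: Carol wins 3–2.
Carol vs Frank: Frank wins 4–1.
Alice vs Frank: Alice wins 3–2.
No candidate beats all others: Carol beats Alice beats Frank beats Carol, a majority cycle.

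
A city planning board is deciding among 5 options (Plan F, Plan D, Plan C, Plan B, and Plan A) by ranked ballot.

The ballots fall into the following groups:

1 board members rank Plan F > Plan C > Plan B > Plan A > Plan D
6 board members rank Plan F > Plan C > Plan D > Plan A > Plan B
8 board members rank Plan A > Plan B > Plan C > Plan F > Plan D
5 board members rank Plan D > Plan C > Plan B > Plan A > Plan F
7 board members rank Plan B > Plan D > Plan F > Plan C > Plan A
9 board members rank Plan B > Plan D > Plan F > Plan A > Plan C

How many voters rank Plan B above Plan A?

Ballots ranking Plan B above Plan A: 1+5+7+9 = 22.
Ballots ranking Plan A above Plan B: 6+8 = 14.
So 22 of 36 voters prefer Plan B to Plan A.

22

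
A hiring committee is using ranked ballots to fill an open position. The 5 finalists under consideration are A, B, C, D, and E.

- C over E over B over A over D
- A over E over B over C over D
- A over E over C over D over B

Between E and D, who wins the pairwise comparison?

Ballots ranking E above D: 3.
Ballots ranking D above E: 0.
E wins the head-to-head, 3–0.

E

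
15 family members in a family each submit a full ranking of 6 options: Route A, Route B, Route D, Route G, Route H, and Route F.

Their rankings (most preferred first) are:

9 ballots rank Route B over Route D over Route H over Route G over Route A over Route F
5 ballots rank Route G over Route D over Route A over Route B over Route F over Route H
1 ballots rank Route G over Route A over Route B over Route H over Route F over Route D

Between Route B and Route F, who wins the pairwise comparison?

Ballots ranking Route B above Route F: 9+5+1 = 15.
Ballots ranking Route F above Route B: 0.
Route B wins the head-to-head, 15–0.

Route B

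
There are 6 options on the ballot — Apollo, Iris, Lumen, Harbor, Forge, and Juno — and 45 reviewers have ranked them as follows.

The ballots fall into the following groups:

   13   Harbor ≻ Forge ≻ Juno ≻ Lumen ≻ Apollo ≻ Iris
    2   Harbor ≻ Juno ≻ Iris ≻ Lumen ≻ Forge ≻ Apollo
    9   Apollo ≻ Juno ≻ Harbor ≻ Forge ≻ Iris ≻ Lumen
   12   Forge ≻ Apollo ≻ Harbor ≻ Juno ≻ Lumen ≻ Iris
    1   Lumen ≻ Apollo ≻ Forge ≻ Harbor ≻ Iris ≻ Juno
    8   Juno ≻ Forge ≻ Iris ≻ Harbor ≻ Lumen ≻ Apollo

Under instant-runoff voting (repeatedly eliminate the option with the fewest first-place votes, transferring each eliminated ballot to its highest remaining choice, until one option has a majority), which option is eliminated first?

Iris

Round 1: Harbor 15, Forge 12, Apollo 9, Juno 8, Lumen 1, Iris 0. Iris has the fewest and is eliminated.
Round 2: Harbor 15, Forge 12, Apollo 9, Juno 8, Lumen 1. Lumen has the fewest and is eliminated.
Round 3: Harbor 15, Forge 12, Apollo 10, Juno 8. Juno has the fewest and is eliminated.
Round 4: Forge 20, Harbor 15, Apollo 10. Apollo has the fewest and is eliminated.
Round 5: Harbor 24, Forge 21. Harbor has a majority.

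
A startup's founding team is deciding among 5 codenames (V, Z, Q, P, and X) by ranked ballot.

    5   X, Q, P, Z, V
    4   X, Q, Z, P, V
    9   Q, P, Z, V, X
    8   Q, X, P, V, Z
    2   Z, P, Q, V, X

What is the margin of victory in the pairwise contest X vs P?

6

Ballots ranking X above P: 5+4+8 = 17.
Ballots ranking P above X: 9+2 = 11.
X wins 17–11, a margin of 6.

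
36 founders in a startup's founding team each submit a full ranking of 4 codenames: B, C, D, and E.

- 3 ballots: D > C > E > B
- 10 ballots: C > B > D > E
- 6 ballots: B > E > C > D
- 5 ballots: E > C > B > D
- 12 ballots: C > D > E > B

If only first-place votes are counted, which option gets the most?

First-place vote totals:
  B: 6
  C: 22
  D: 3
  E: 5
C has the most first-place votes.

C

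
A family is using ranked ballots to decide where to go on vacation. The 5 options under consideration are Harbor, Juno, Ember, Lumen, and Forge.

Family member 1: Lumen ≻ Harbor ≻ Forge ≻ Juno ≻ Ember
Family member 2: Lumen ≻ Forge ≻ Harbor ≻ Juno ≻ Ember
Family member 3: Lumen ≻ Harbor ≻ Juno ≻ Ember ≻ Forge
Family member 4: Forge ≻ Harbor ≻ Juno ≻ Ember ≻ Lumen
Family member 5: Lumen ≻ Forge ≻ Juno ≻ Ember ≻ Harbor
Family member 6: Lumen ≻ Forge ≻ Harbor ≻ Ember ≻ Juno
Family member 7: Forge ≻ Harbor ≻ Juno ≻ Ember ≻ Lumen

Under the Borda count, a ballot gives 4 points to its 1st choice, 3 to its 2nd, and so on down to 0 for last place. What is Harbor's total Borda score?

16

Borda scores:
  Harbor: 3 + 2 + 3 + 3 + 0 + 2 + 3 = 16
  Juno: 1 + 1 + 2 + 2 + 2 + 0 + 2 = 10
  Ember: 0 + 0 + 1 + 1 + 1 + 1 + 1 = 5
  Lumen: 4 + 4 + 4 + 0 + 4 + 4 + 0 = 20
  Forge: 2 + 3 + 0 + 4 + 3 + 3 + 4 = 19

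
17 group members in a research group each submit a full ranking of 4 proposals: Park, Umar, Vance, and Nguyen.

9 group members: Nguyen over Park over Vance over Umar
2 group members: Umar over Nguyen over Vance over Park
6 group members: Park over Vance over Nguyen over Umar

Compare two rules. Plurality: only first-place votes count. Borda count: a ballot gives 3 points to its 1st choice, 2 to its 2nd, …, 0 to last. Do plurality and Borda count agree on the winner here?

Plurality first-place counts: Park 6, Umar 2, Vance 0, Nguyen 9 → Nguyen.
Borda totals: Park 36, Umar 6, Vance 23, Nguyen 37 → Nguyen.
The two rules agree on Nguyen.

Yes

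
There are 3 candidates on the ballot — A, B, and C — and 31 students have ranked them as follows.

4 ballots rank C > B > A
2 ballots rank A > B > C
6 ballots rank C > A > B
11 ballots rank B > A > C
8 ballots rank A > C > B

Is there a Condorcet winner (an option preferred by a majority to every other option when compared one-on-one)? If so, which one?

Head-to-head results (31 voters total):
A vs B: A wins 16–15.
A vs C: A wins 21–10.
B vs C: C wins 18–13.
A beats each rival — B (16–15), C (21–10) — so A is the Condorcet winner.

A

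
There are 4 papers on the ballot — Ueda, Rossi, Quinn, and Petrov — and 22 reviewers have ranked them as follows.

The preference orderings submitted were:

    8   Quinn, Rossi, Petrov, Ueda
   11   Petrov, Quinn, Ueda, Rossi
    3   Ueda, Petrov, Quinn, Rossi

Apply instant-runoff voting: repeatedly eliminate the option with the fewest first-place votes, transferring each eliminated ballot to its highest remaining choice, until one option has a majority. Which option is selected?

Petrov

Round 1: Petrov 11, Quinn 8, Ueda 3, Rossi 0. Rossi has the fewest and is eliminated.
Round 2: Petrov 11, Quinn 8, Ueda 3. Ueda has the fewest and is eliminated.
Round 3: Petrov 14, Quinn 8. Petrov has a majority.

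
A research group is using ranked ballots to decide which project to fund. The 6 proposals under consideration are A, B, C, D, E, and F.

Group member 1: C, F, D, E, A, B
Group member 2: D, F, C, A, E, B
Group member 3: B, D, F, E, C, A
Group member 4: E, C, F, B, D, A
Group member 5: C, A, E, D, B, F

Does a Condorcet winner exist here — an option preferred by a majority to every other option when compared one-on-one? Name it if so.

C

Head-to-head results (5 voters total):
A vs B: A wins 3–2.
A vs C: C wins 5–0.
A vs D: D wins 4–1.
A vs E: E wins 3–2.
A vs F: F wins 4–1.
B vs C: C wins 4–1.
B vs D: D wins 3–2.
B vs E: E wins 4–1.
B vs F: F wins 3–2.
C vs D: C wins 3–2.
C vs E: C wins 3–2.
C vs F: C wins 3–2.
D vs E: D wins 3–2.
D vs F: D wins 3–2.
E vs F: F wins 3–2.
C beats each rival — A (5–0), B (4–1), D (3–2), E (3–2), F (3–2) — so C is the Condorcet winner.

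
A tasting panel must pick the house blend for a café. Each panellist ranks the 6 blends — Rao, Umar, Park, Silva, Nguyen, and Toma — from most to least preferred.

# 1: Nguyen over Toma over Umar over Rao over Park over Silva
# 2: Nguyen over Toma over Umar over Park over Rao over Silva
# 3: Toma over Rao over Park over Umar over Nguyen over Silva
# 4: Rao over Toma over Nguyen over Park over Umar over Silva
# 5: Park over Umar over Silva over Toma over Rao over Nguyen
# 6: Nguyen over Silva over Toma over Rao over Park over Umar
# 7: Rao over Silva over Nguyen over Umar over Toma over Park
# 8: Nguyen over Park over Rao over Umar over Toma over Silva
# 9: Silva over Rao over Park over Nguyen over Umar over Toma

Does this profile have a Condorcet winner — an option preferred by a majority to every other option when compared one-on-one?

No

Head-to-head results (9 voters total):
Rao vs Umar: Rao wins 6–3.
Rao vs Park: Rao wins 6–3.
Rao vs Silva: Rao wins 6–3.
Rao vs Nguyen: Rao wins 5–4.
Rao vs Toma: Toma wins 5–4.
Umar vs Park: Park wins 6–3.
Umar vs Silva: Umar wins 6–3.
Umar vs Nguyen: Nguyen wins 7–2.
Umar vs Toma: Toma wins 5–4.
Park vs Silva: Park wins 6–3.
Park vs Nguyen: Nguyen wins 6–3.
Park vs Toma: Toma wins 6–3.
Silva vs Nguyen: Nguyen wins 6–3.
Silva vs Toma: Toma wins 5–4.
Nguyen vs Toma: Nguyen wins 6–3.
No candidate beats all others: Rao beats Nguyen beats Toma beats Rao, a majority cycle.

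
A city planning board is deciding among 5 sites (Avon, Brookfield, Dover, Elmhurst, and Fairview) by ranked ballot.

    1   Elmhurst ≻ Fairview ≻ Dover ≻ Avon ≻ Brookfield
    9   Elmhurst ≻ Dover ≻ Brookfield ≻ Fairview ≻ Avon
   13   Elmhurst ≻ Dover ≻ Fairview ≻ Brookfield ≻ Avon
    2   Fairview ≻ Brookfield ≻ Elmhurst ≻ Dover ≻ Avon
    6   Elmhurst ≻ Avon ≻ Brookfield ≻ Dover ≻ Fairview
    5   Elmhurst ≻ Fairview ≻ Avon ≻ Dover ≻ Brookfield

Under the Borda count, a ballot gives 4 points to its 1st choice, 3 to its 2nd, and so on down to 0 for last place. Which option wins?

Elmhurst

Borda scores:
  Avon: 1 + 9·0 + 13·0 + 2·0 + 6·3 + 5·2 = 29
  Brookfield: 0 + 9·2 + 13·1 + 2·3 + 6·2 + 5·0 = 49
  Dover: 2 + 9·3 + 13·3 + 2·1 + 6·1 + 5·1 = 81
  Elmhurst: 4 + 9·4 + 13·4 + 2·2 + 6·4 + 5·4 = 140
  Fairview: 3 + 9·1 + 13·2 + 2·4 + 6·0 + 5·3 = 61
Elmhurst has the highest total.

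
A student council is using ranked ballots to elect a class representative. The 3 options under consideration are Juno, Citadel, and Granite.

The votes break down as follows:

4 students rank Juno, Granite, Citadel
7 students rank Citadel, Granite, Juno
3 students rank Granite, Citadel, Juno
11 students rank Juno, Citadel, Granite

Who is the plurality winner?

Juno

First-place vote totals:
  Juno: 15
  Citadel: 7
  Granite: 3
Juno has the most first-place votes.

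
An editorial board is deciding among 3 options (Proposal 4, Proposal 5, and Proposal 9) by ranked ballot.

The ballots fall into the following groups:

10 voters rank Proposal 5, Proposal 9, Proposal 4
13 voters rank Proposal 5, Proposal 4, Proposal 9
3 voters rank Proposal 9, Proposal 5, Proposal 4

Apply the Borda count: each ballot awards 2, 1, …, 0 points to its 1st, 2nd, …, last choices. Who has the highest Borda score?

Borda scores:
  Proposal 4: 10·0 + 13·1 + 3·0 = 13
  Proposal 5: 10·2 + 13·2 + 3·1 = 49
  Proposal 9: 10·1 + 13·0 + 3·2 = 16
Proposal 5 has the highest total.

Proposal 5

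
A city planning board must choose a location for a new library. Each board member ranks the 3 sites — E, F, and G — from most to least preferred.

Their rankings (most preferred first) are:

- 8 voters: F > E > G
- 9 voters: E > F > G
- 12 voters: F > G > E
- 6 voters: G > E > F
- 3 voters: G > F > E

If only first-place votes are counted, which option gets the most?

F

First-place vote totals:
  E: 9
  F: 20
  G: 9
F has the most first-place votes.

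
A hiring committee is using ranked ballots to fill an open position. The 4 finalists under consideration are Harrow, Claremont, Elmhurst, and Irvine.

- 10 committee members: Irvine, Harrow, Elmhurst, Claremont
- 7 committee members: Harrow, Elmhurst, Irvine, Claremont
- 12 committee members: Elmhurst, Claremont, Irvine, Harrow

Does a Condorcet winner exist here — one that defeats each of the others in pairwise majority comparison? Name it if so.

Head-to-head results (29 voters total):
Harrow vs Claremont: Harrow wins 17–12.
Harrow vs Elmhurst: Harrow wins 17–12.
Harrow vs Irvine: Irvine wins 22–7.
Claremont vs Elmhurst: Elmhurst wins 29–0.
Claremont vs Irvine: Irvine wins 17–12.
Elmhurst vs Irvine: Elmhurst wins 19–10.
No candidate beats all others: Harrow beats Elmhurst beats Irvine beats Harrow, a majority cycle.

None — there is no Condorcet winner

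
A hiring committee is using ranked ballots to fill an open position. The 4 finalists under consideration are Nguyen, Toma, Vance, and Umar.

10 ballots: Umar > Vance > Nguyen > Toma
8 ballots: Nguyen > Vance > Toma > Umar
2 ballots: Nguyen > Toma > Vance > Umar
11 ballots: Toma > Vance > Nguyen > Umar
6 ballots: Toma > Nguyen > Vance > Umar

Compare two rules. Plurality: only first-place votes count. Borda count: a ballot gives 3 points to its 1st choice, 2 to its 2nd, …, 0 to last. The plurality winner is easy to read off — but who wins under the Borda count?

Plurality first-place counts: Nguyen 10, Toma 17, Vance 0, Umar 10 → Toma.
Borda totals: Nguyen 63, Toma 63, Vance 66, Umar 30 → Vance.

Vance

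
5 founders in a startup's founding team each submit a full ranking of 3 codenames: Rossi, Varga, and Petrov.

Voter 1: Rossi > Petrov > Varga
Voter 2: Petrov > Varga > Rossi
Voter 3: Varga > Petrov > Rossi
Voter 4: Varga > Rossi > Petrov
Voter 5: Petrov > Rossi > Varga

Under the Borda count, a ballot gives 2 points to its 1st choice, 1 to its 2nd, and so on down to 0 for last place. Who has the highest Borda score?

Borda scores:
  Rossi: 2 + 0 + 0 + 1 + 1 = 4
  Varga: 0 + 1 + 2 + 2 + 0 = 5
  Petrov: 1 + 2 + 1 + 0 + 2 = 6
Petrov has the highest total.

Petrov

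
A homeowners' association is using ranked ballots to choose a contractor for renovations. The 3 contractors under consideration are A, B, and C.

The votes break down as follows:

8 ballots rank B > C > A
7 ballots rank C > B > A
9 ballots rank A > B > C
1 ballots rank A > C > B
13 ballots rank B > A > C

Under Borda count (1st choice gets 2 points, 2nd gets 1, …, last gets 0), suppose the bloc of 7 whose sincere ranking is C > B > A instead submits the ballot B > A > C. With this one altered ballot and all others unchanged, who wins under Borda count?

B

Borda totals with the altered ballot: A 40, B 65, C 9.
The winner is unchanged: still B.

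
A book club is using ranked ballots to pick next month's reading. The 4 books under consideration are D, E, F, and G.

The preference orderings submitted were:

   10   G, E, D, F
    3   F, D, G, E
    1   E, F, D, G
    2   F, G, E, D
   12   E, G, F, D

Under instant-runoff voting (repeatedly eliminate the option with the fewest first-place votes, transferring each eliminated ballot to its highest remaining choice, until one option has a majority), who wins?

G

Round 1: E 13, G 10, F 5, D 0. D has the fewest and is eliminated.
Round 2: E 13, G 10, F 5. F has the fewest and is eliminated.
Round 3: G 15, E 13. G has a majority.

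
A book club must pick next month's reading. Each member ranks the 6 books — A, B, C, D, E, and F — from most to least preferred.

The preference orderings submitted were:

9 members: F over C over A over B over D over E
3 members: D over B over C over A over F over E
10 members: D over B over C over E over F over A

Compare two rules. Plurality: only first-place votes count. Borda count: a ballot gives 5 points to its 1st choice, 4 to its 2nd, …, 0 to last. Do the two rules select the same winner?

No

Plurality first-place counts: A 0, B 0, C 0, D 13, E 0, F 9 → D.
Borda totals: A 33, B 70, C 75, D 74, E 20, F 58 → C.
The two rules disagree: plurality picks D, Borda picks C.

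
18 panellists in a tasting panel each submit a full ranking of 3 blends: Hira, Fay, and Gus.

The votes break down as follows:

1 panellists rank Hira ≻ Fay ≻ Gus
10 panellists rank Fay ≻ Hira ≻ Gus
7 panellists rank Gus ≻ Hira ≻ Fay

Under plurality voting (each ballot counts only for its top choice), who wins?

First-place vote totals:
  Hira: 1
  Fay: 10
  Gus: 7
Fay has the most first-place votes.

Fay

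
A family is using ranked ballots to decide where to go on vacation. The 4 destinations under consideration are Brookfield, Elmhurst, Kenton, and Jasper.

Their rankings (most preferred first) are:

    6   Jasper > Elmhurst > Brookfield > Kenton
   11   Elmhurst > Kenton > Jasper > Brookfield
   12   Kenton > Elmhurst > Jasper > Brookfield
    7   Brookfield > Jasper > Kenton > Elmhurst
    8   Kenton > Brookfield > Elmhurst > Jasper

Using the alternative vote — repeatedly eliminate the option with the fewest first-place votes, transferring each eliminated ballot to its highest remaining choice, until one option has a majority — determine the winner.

Round 1: Kenton 20, Elmhurst 11, Brookfield 7, Jasper 6. Jasper has the fewest and is eliminated.
Round 2: Kenton 20, Elmhurst 17, Brookfield 7. Brookfield has the fewest and is eliminated.
Round 3: Kenton 27, Elmhurst 17. Kenton has a majority.

Kenton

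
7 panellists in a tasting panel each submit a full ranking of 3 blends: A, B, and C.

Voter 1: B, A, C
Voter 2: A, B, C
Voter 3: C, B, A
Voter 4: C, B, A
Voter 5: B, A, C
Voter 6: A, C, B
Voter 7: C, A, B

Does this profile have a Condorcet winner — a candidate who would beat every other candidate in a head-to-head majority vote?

Head-to-head results (7 voters total):
A vs B: B wins 4–3.
A vs C: A wins 4–3.
B vs C: C wins 4–3.
No candidate beats all others: A beats C beats B beats A, a majority cycle.

No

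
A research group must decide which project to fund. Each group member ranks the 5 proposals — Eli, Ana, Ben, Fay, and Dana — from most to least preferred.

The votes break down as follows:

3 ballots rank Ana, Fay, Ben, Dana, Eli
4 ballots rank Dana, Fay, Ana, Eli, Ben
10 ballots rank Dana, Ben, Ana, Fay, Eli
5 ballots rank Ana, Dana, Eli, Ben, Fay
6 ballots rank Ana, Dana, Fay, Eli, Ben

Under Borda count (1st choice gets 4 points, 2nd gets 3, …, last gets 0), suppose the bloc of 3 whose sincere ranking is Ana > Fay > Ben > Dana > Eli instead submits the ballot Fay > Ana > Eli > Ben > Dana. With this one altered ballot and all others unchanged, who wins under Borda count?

Dana

Borda totals with the altered ballot: Eli 26, Ana 81, Ben 38, Fay 46, Dana 89.
The winner is unchanged: still Dana.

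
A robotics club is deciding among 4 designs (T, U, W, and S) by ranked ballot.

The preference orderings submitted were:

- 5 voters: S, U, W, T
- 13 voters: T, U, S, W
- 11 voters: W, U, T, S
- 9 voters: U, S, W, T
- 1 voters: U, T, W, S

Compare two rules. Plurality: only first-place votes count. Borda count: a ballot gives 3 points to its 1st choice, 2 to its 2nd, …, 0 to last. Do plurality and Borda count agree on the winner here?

Plurality first-place counts: T 13, U 10, W 11, S 5 → T.
Borda totals: T 52, U 88, W 48, S 46 → U.
The two rules disagree: plurality picks T, Borda picks U.

No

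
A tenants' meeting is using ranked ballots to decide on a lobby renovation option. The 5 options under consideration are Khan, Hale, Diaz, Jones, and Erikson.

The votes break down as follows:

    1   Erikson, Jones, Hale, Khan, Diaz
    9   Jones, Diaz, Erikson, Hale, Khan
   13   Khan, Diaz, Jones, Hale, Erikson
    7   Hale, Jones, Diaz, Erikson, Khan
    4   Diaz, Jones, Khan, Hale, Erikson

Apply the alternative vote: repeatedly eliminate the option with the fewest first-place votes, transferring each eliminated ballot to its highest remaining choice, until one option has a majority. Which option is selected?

Jones

Round 1: Khan 13, Jones 9, Hale 7, Diaz 4, Erikson 1. Erikson has the fewest and is eliminated.
Round 2: Khan 13, Jones 10, Hale 7, Diaz 4. Diaz has the fewest and is eliminated.
Round 3: Jones 14, Khan 13, Hale 7. Hale has the fewest and is eliminated.
Round 4: Jones 21, Khan 13. Jones has a majority.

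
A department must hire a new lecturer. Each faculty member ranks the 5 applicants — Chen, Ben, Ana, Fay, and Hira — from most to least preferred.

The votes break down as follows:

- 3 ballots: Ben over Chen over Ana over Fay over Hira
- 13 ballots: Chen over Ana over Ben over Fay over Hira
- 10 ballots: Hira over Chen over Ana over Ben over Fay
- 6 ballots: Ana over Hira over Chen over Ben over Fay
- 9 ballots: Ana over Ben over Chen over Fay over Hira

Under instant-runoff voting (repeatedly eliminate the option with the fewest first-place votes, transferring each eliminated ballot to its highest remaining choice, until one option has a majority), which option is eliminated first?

Round 1: Ana 15, Chen 13, Hira 10, Ben 3, Fay 0. Fay has the fewest and is eliminated.
Round 2: Ana 15, Chen 13, Hira 10, Ben 3. Ben has the fewest and is eliminated.
Round 3: Chen 16, Ana 15, Hira 10. Hira has the fewest and is eliminated.
Round 4: Chen 26, Ana 15. Chen has a majority.

Fay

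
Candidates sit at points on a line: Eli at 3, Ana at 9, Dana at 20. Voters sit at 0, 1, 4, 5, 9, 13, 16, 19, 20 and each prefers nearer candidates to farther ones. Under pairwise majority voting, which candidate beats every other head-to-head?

With single-peaked preferences on a line, the Condorcet winner is the candidate closest to the median voter.
The median voter (position 9) is closest to Ana at 9.
Check: Ana vs Eli — voters closer to Ana: 5 of 9.

Ana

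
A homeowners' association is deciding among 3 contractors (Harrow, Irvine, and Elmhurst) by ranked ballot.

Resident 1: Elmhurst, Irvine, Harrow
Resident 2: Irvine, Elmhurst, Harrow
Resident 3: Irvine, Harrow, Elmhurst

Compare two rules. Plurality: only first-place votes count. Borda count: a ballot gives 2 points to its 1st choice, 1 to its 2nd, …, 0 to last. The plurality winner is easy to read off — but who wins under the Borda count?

Plurality first-place counts: Harrow 0, Irvine 2, Elmhurst 1 → Irvine.
Borda totals: Harrow 1, Irvine 5, Elmhurst 3 → Irvine.

Irvine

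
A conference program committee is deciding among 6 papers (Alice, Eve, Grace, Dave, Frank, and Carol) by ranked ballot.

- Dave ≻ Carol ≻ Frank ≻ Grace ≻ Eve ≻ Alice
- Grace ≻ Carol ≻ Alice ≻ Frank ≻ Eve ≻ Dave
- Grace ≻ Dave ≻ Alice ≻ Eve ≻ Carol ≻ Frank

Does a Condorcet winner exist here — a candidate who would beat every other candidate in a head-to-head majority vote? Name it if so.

Grace

Head-to-head results (3 voters total):
Alice vs Eve: Alice wins 2–1.
Alice vs Grace: Grace wins 3–0.
Alice vs Dave: Dave wins 2–1.
Alice vs Frank: Alice wins 2–1.
Alice vs Carol: Carol wins 2–1.
Eve vs Grace: Grace wins 3–0.
Eve vs Dave: Dave wins 2–1.
Eve vs Frank: Frank wins 2–1.
Eve vs Carol: Carol wins 2–1.
Grace vs Dave: Grace wins 2–1.
Grace vs Frank: Grace wins 2–1.
Grace vs Carol: Grace wins 2–1.
Dave vs Frank: Dave wins 2–1.
Dave vs Carol: Dave wins 2–1.
Frank vs Carol: Carol wins 3–0.
Grace beats each rival — Alice (3–0), Eve (3–0), Dave (2–1), Frank (2–1), Carol (2–1) — so Grace is the Condorcet winner.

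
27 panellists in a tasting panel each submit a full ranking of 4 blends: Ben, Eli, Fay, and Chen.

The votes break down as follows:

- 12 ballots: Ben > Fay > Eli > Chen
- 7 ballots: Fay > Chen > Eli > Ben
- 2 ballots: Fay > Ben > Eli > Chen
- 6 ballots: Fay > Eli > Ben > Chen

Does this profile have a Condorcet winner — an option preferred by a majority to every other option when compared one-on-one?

Head-to-head results (27 voters total):
Ben vs Eli: Ben wins 14–13.
Ben vs Fay: Fay wins 15–12.
Ben vs Chen: Ben wins 20–7.
Eli vs Fay: Fay wins 27–0.
Eli vs Chen: Eli wins 20–7.
Fay vs Chen: Fay wins 27–0.
Fay beats each rival — Ben (15–12), Eli (27–0), Chen (27–0) — so Fay is the Condorcet winner.

Yes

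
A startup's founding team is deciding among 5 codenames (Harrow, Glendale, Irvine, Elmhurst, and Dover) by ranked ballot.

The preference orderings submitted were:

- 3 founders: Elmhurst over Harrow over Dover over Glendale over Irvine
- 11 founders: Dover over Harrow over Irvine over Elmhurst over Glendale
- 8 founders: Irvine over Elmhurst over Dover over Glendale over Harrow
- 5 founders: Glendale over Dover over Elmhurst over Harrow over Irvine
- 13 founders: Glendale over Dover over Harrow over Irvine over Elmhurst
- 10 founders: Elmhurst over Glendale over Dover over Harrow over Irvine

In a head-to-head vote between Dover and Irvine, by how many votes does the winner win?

Ballots ranking Dover above Irvine: 3+11+5+13+10 = 42.
Ballots ranking Irvine above Dover: 8.
Dover wins 42–8, a margin of 34.

34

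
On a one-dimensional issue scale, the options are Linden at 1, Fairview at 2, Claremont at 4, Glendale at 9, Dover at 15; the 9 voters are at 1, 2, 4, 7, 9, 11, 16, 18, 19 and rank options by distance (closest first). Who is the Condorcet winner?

Glendale

With single-peaked preferences on a line, the Condorcet winner is the candidate closest to the median voter.
The median voter (position 9) is closest to Glendale at 9.
Check: Glendale vs Claremont — voters closer to Glendale: 6 of 9.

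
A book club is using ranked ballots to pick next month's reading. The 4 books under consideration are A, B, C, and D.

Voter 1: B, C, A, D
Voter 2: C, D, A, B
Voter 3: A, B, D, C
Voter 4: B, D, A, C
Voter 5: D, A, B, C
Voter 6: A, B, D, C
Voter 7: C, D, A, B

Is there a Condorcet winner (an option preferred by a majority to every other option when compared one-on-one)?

Head-to-head results (7 voters total):
A vs B: A wins 5–2.
A vs C: A wins 4–3.
A vs D: D wins 4–3.
B vs C: B wins 5–2.
B vs D: B wins 4–3.
C vs D: D wins 4–3.
No candidate beats all others: A beats B beats D beats A, a majority cycle.

No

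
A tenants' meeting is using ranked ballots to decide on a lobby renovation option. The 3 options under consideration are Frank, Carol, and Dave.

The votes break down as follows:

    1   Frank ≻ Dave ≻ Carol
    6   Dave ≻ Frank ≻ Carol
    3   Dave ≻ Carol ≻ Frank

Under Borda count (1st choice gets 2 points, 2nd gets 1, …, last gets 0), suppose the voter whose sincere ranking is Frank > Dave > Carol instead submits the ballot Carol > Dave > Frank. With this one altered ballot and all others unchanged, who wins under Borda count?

Dave

Borda totals with the altered ballot: Frank 6, Carol 5, Dave 19.
The winner is unchanged: still Dave.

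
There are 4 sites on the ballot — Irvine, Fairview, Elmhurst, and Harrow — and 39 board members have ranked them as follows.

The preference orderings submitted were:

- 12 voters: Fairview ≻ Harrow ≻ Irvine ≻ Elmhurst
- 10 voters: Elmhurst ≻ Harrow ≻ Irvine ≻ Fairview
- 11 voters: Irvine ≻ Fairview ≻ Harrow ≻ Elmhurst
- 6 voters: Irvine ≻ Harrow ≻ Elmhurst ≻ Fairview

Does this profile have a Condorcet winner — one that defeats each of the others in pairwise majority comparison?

Head-to-head results (39 voters total):
Irvine vs Fairview: Irvine wins 27–12.
Irvine vs Elmhurst: Irvine wins 29–10.
Irvine vs Harrow: Harrow wins 22–17.
Fairview vs Elmhurst: Fairview wins 23–16.
Fairview vs Harrow: Fairview wins 23–16.
Elmhurst vs Harrow: Harrow wins 29–10.
No candidate beats all others: Irvine beats Fairview beats Harrow beats Irvine, a majority cycle.

No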